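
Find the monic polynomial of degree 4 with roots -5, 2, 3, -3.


A monic polynomial with roots -5, 2, 3, -3 is:
p(x) = (x + 5)(x - 2)(x - 3)(x + 3)
After multiplying by (x + 5): x + 5
After multiplying by (x - 2): x^2 + 3x - 10
After multiplying by (x - 3): x^3 - 19x + 30
After multiplying by (x + 3): x^4 + 3x^3 - 19x^2 - 27x + 90

x^4 + 3x^3 - 19x^2 - 27x + 90


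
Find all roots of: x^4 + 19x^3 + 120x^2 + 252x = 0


The constant term is 0, so x = 0 is a root. Factor out x:
  x^3 + 19x^2 + 120x + 252 = 0
Let p(x) = x^3 + 19x^2 + 120x + 252. By the rational root theorem (leading coefficient 1), any rational root is an integer divisor of 252: try ±1, ±2, ... in turn.
Test x = 1: value = 392 ≠ 0.
Test x = -1: value = 150 ≠ 0.
Test x = 2: value = 576 ≠ 0.
Test x = -2: value = 80 ≠ 0.
Test x = 3: value = 810 ≠ 0.
Test x = -3: value = 36 ≠ 0.
Test x = 4: value = 1100 ≠ 0.
Test x = -4: value = 12 ≠ 0.
Test x = 6: value = 1872 ≠ 0.
Test x = -6: value = 0 ✓, so (x + 6) is a factor.
Synthetic division by (x + 6): bring down 1; 1(-6) + 19 = 13; 13(-6) + 120 = 42; 42(-6) + 252 = 0 → quotient x^2 + 13x + 42, remainder 0.
Solve the quadratic x^2 + 13x + 42 = 0: discriminant = 13^2 - 4(1)(42) = 169 - 168 = 1.
sqrt(1) = 1, so x = (-13 ± 1)/2: x = -6 or x = -7.
Collecting all roots found:

x = -7, x = -6 (multiplicity 2), x = 0


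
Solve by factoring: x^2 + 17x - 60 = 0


We need two numbers that multiply to -60 and add to 17.
Those numbers are 20 and -3 (since 20 * (-3) = -60 and 20 + (-3) = 17).
So x^2 + 17x - 60 = (x + 20)(x - 3) = 0
Setting each factor to zero: x = -20 or x = 3

x = -20, x = 3


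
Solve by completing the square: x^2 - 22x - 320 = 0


Start: x^2 - 22x - 320 = 0
Move constant: x^2 - 22x = 320
Half of -22 is -11, squared is 121
Add 121 to both sides: x^2 - 22x + 121 = 441
(x - 11)^2 = 441
x - 11 = ±21
x = 11 + 21 = 32 or x = 11 - 21 = -10

x = -10, x = 32


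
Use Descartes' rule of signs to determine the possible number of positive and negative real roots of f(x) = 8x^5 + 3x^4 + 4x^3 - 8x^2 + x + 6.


Descartes' rule of signs:

For positive roots, count sign changes in f(x) = 8x^5 + 3x^4 + 4x^3 - 8x^2 + x + 6:
Signs of coefficients: +, +, +, -, +, +
Number of sign changes: 2
Possible positive real roots: 2, 0

For negative roots, examine f(-x) = -8x^5 + 3x^4 - 4x^3 - 8x^2 - x + 6:
Signs of coefficients: -, +, -, -, -, +
Number of sign changes: 3
Possible negative real roots: 3, 1

Positive roots: 2 or 0; Negative roots: 3 or 1


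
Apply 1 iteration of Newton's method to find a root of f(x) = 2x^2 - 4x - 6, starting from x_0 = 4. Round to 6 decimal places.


Newton's method: x_(n+1) = x_n - f(x_n)/f'(x_n)
f(x) = 2x^2 - 4x - 6
f'(x) = 4x - 4

Iteration 1:
  f(4.000000) = 10.000000
  f'(4.000000) = 12.000000
  x_1 = 4.000000 - (10.000000)/(12.000000) = 3.166667

x_1 = 3.166667


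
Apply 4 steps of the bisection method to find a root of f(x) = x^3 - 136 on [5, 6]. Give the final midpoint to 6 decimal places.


f(x) = x^3 - 136
f(5) = -11 < 0
f(6) = 80 > 0

Step 1: midpoint = (5.000000 + 6.000000)/2 = 5.500000
  f(5.500000) = 30.375000
  f(mid) > 0, so root is in [5.000000, 5.500000]

Step 2: midpoint = (5.000000 + 5.500000)/2 = 5.250000
  f(5.250000) = 8.703125
  f(mid) > 0, so root is in [5.000000, 5.250000]

Step 3: midpoint = (5.000000 + 5.250000)/2 = 5.125000
  f(5.125000) = -1.388672
  f(mid) < 0, so root is in [5.125000, 5.250000]

Step 4: midpoint = (5.125000 + 5.250000)/2 = 5.187500
  f(5.187500) = 3.596436
  f(mid) > 0, so root is in [5.125000, 5.187500]

midpoint = 5.187500


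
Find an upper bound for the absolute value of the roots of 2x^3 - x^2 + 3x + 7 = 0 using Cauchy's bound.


Cauchy's bound: all roots r satisfy |r| <= 1 + max(|a_i/a_n|) for i = 0,...,n-1
where a_n is the leading coefficient.

Coefficients: [2, -1, 3, 7]
Leading coefficient a_n = 2
Ratios |a_i/a_n|: 1/2, 3/2, 7/2
Maximum ratio: 7/2
Cauchy's bound: |r| <= 1 + 7/2 = 9/2

Upper bound = 9/2


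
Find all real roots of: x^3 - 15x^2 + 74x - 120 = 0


Let p(x) = x^3 - 15x^2 + 74x - 120. By the rational root theorem (leading coefficient 1), any rational root is an integer divisor of 120: try ±1, ±2, ... in turn.
Test x = 1: value = -60 ≠ 0.
Test x = -1: value = -210 ≠ 0.
Test x = 2: value = -24 ≠ 0.
Test x = -2: value = -336 ≠ 0.
Test x = 3: value = -6 ≠ 0.
Test x = -3: value = -504 ≠ 0.
Test x = 4: value = 0 ✓, so (x - 4) is a factor.
Synthetic division by (x - 4): bring down 1; 1(4) - 15 = -11; (-11)(4) + 74 = 30; 30(4) - 120 = 0 → quotient x^2 - 11x + 30, remainder 0.
Solve the quadratic x^2 - 11x + 30 = 0: discriminant = (-11)^2 - 4(1)(30) = 121 - 120 = 1.
sqrt(1) = 1, so x = (11 ± 1)/2: x = 6 or x = 5.

x = 4, x = 5, x = 6


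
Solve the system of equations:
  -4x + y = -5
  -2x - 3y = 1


Using Cramer's rule:
Determinant D = (-4)(-3) - (-2)(1) = 12 + 2 = 14
Dx = (-5)(-3) - (1)(1) = 15 - 1 = 14
Dy = (-4)(1) - (-2)(-5) = -4 - 10 = -14
x = Dx/D = 14/14 = 1
y = Dy/D = -14/14 = -1

x = 1, y = -1


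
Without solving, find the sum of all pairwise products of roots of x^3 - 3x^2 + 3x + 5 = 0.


By Vieta's formulas for x^3 + bx^2 + cx + d = 0:
  r1 + r2 + r3 = -b/a = 3
  r1*r2 + r1*r3 + r2*r3 = c/a = 3
  r1*r2*r3 = -d/a = -5


Sum of pairwise products = 3


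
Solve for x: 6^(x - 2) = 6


Express both sides with the same base.
6 = 6^1
Since the bases match, equate exponents: x - 2 = 1
So x = 1 - (-2) = 3

x = 3


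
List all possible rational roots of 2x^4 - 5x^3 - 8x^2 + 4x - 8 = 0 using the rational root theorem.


Rational root theorem: possible roots are ±p/q where:
  p divides the constant term (-8): p ∈ {1, 2, 4, 8}
  q divides the leading coefficient (2): q ∈ {1, 2}

All possible rational roots: -8, -4, -2, -1, -1/2, 1/2, 1, 2, 4, 8

-8, -4, -2, -1, -1/2, 1/2, 1, 2, 4, 8


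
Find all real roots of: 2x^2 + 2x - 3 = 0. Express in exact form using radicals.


Using the quadratic formula: x = (-b ± sqrt(b^2 - 4ac)) / (2a)
Here a = 2, b = 2, c = -3
Discriminant = b^2 - 4ac = 2^2 - 4(2)(-3) = 4 + 24 = 28
Since discriminant = 28 > 0, there are two real roots.
x = (-2 ± 2*sqrt(7)) / 4
Simplifying: x = (-1 ± sqrt(7)) / 2
Numerically: x ≈ 0.8229 or x ≈ -1.8229

x = (-1 + sqrt(7)) / 2 or x = (-1 - sqrt(7)) / 2


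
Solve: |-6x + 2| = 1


An absolute value equation |expr| = 1 gives two cases:
Case 1: -6x + 2 = 1
  -6x = -1, so x = 1/6
Case 2: -6x + 2 = -1
  -6x = -3, so x = 1/2

x = 1/6, x = 1/2


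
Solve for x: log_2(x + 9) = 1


Convert to exponential form: x + 9 = 2^1 = 2
x = 2 - 9 = -7
Check: log_2(-7 + 9) = log_2(2) = log_2(2) = 1 ✓

x = -7


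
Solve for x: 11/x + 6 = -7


Subtract 6 from both sides: 11/x = -13
Multiply both sides by x: 11 = -13 * x
Divide by -13: x = -11/13

x = -11/13


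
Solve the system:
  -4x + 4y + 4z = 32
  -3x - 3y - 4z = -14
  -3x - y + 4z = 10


Using Cramer's rule. Expand each determinant along the first row.
D  = (-4)*[(-3)*4 - (-4)*(-1)] - 4*[(-3)*4 - (-4)*(-3)] + 4*[(-3)*(-1) - (-3)*(-3)]
  = (-4)*(-16) - 4*(-24) + 4*(-6) = 136
Dx = 32*[(-3)*4 - (-4)*(-1)] - 4*[(-14)*4 - (-4)*10] + 4*[(-14)*(-1) - (-3)*10]
  = 32*(-16) - 4*(-16) + 4*(44) = -272
Dy = (-4)*[(-14)*4 - (-4)*10] - 32*[(-3)*4 - (-4)*(-3)] + 4*[(-3)*10 - (-14)*(-3)]
  = (-4)*(-16) - 32*(-24) + 4*(-72) = 544
Dz = (-4)*[(-3)*10 - (-14)*(-1)] - 4*[(-3)*10 - (-14)*(-3)] + 32*[(-3)*(-1) - (-3)*(-3)]
  = (-4)*(-44) - 4*(-72) + 32*(-6) = 272
x = Dx/D = -272/136 = -2, y = Dy/D = 544/136 = 4, z = Dz/D = 272/136 = 2
Check eq1: (-4)(-2) + (4)(4) + (4)(2) = 32 = 32 ✓
Check eq2: (-3)(-2) + (-3)(4) + (-4)(2) = -14 = -14 ✓
Check eq3: (-3)(-2) + (-1)(4) + (4)(2) = 10 = 10 ✓

x = -2, y = 4, z = 2


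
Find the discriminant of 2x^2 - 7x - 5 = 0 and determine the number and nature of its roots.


For ax^2 + bx + c = 0, discriminant D = b^2 - 4ac
Here a = 2, b = -7, c = -5
D = (-7)^2 - 4(2)(-5) = 49 + 40 = 89

D = 89 > 0 but not a perfect square
The equation has 2 distinct real irrational roots.

Discriminant = 89, 2 distinct real irrational roots


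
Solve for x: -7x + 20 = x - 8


Starting with: -7x + 20 = x - 8
Move all x terms to left: (-7 - 1)x = -8 - 20
Simplify: -8x = -28
Divide both sides by -8: x = 7/2

x = 7/2


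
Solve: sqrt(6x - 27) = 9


Square both sides: 6x - 27 = 9^2 = 81
6x = 81 + 27 = 108
x = 18
Check: sqrt(6*18 - 27) = sqrt(81) = 9 ✓

x = 18


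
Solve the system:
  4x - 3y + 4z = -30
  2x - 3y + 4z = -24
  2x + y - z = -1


Using Cramer's rule. Expand each determinant along the first row.
D  = 4*[(-3)*(-1) - 4*1] - (-3)*[2*(-1) - 4*2] + 4*[2*1 - (-3)*2]
  = 4*(-1) - (-3)*(-10) + 4*(8) = -2
Dx = (-30)*[(-3)*(-1) - 4*1] - (-3)*[(-24)*(-1) - 4*(-1)] + 4*[(-24)*1 - (-3)*(-1)]
  = (-30)*(-1) - (-3)*(28) + 4*(-27) = 6
Dy = 4*[(-24)*(-1) - 4*(-1)] - (-30)*[2*(-1) - 4*2] + 4*[2*(-1) - (-24)*2]
  = 4*(28) - (-30)*(-10) + 4*(46) = -4
Dz = 4*[(-3)*(-1) - (-24)*1] - (-3)*[2*(-1) - (-24)*2] + (-30)*[2*1 - (-3)*2]
  = 4*(27) - (-3)*(46) + (-30)*(8) = 6
x = Dx/D = 6/-2 = -3, y = Dy/D = -4/-2 = 2, z = Dz/D = 6/-2 = -3
Check eq1: (4)(-3) + (-3)(2) + (4)(-3) = -30 = -30 ✓
Check eq2: (2)(-3) + (-3)(2) + (4)(-3) = -24 = -24 ✓
Check eq3: (2)(-3) + (1)(2) + (-1)(-3) = -1 = -1 ✓

x = -3, y = 2, z = -3


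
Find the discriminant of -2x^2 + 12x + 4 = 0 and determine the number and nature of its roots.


For ax^2 + bx + c = 0, discriminant D = b^2 - 4ac
Here a = -2, b = 12, c = 4
D = (12)^2 - 4(-2)(4) = 144 + 32 = 176

D = 176 > 0 but not a perfect square
The equation has 2 distinct real irrational roots.

Discriminant = 176, 2 distinct real irrational roots


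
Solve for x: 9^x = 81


Express both sides with the same base.
81 = 9^2
Since the bases match: x = 2

x = 2


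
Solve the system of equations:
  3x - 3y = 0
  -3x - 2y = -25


Using Cramer's rule:
Determinant D = (3)(-2) - (-3)(-3) = -6 - 9 = -15
Dx = (0)(-2) - (-25)(-3) = 0 - 75 = -75
Dy = (3)(-25) - (-3)(0) = -75 - 0 = -75
x = Dx/D = -75/-15 = 5
y = Dy/D = -75/-15 = 5

x = 5, y = 5


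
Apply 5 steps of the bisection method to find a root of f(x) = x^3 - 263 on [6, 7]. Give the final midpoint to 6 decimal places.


f(x) = x^3 - 263
f(6) = -47 < 0
f(7) = 80 > 0

Step 1: midpoint = (6.000000 + 7.000000)/2 = 6.500000
  f(6.500000) = 11.625000
  f(mid) > 0, so root is in [6.000000, 6.500000]

Step 2: midpoint = (6.000000 + 6.500000)/2 = 6.250000
  f(6.250000) = -18.859375
  f(mid) < 0, so root is in [6.250000, 6.500000]

Step 3: midpoint = (6.250000 + 6.500000)/2 = 6.375000
  f(6.375000) = -3.916016
  f(mid) < 0, so root is in [6.375000, 6.500000]

Step 4: midpoint = (6.375000 + 6.500000)/2 = 6.437500
  f(6.437500) = 3.779053
  f(mid) > 0, so root is in [6.375000, 6.437500]

Step 5: midpoint = (6.375000 + 6.437500)/2 = 6.406250
  f(6.406250) = -0.087250
  f(mid) < 0, so root is in [6.406250, 6.437500]

midpoint = 6.406250


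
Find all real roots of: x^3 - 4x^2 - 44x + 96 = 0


Let p(x) = x^3 - 4x^2 - 44x + 96. By the rational root theorem (leading coefficient 1), any rational root is an integer divisor of 96: try ±1, ±2, ... in turn.
Test x = 1: value = 49 ≠ 0.
Test x = -1: value = 135 ≠ 0.
Test x = 2: value = 0 ✓, so (x - 2) is a factor.
Synthetic division by (x - 2): bring down 1; 1(2) - 4 = -2; (-2)(2) - 44 = -48; (-48)(2) + 96 = 0 → quotient x^2 - 2x - 48, remainder 0.
Solve the quadratic x^2 - 2x - 48 = 0: discriminant = (-2)^2 - 4(1)(-48) = 4 + 192 = 196.
sqrt(196) = 14, so x = (2 ± 14)/2: x = 8 or x = -6.

x = -6, x = 2, x = 8


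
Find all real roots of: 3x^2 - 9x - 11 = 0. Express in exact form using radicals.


Using the quadratic formula: x = (-b ± sqrt(b^2 - 4ac)) / (2a)
Here a = 3, b = -9, c = -11
Discriminant = b^2 - 4ac = (-9)^2 - 4(3)(-11) = 81 + 132 = 213
Since discriminant = 213 > 0, there are two real roots.
x = (9 ± sqrt(213)) / 6
Numerically: x ≈ 3.9324 or x ≈ -0.9324

x = (9 + sqrt(213)) / 6 or x = (9 - sqrt(213)) / 6


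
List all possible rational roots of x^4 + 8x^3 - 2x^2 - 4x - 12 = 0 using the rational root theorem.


Rational root theorem: possible roots are ±p/q where:
  p divides the constant term (-12): p ∈ {1, 2, 3, 4, 6, 12}
  q divides the leading coefficient (1): q ∈ {1}

All possible rational roots: -12, -6, -4, -3, -2, -1, 1, 2, 3, 4, 6, 12

-12, -6, -4, -3, -2, -1, 1, 2, 3, 4, 6, 12


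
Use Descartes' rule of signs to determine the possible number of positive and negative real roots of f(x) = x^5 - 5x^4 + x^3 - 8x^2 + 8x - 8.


Descartes' rule of signs:

For positive roots, count sign changes in f(x) = x^5 - 5x^4 + x^3 - 8x^2 + 8x - 8:
Signs of coefficients: +, -, +, -, +, -
Number of sign changes: 5
Possible positive real roots: 5, 3, 1

For negative roots, examine f(-x) = -x^5 - 5x^4 - x^3 - 8x^2 - 8x - 8:
Signs of coefficients: -, -, -, -, -, -
Number of sign changes: 0
Possible negative real roots: 0

Positive roots: 5 or 3 or 1; Negative roots: 0


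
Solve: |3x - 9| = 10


An absolute value equation |expr| = 10 gives two cases:
Case 1: 3x - 9 = 10
  3x = 19, so x = 19/3
Case 2: 3x - 9 = -10
  3x = -1, so x = -1/3

x = -1/3, x = 19/3


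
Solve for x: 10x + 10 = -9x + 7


Starting with: 10x + 10 = -9x + 7
Move all x terms to left: (10 + 9)x = 7 - 10
Simplify: 19x = -3
Divide both sides by 19: x = -3/19

x = -3/19


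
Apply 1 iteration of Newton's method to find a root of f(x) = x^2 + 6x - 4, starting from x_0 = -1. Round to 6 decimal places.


Newton's method: x_(n+1) = x_n - f(x_n)/f'(x_n)
f(x) = x^2 + 6x - 4
f'(x) = 2x + 6

Iteration 1:
  f(-1.000000) = -9.000000
  f'(-1.000000) = 4.000000
  x_1 = -1.000000 - (-9.000000)/(4.000000) = 1.250000

x_1 = 1.250000


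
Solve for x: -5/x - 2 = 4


Subtract -2 from both sides: -5/x = 6
Multiply both sides by x: -5 = 6 * x
Divide by 6: x = -5/6

x = -5/6


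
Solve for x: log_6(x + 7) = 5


Convert to exponential form: x + 7 = 6^5 = 7776
x = 7776 - 7 = 7769
Check: log_6(7769 + 7) = log_6(7776) = log_6(7776) = 5 ✓

x = 7769


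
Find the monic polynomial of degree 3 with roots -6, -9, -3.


A monic polynomial with roots -6, -9, -3 is:
p(x) = (x + 6)(x + 9)(x + 3)
After multiplying by (x + 6): x + 6
After multiplying by (x + 9): x^2 + 15x + 54
After multiplying by (x + 3): x^3 + 18x^2 + 99x + 162

x^3 + 18x^2 + 99x + 162


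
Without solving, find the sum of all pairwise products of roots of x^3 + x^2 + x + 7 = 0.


By Vieta's formulas for x^3 + bx^2 + cx + d = 0:
  r1 + r2 + r3 = -b/a = -1
  r1*r2 + r1*r3 + r2*r3 = c/a = 1
  r1*r2*r3 = -d/a = -7


Sum of pairwise products = 1


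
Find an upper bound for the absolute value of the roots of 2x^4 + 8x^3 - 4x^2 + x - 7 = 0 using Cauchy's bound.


Cauchy's bound: all roots r satisfy |r| <= 1 + max(|a_i/a_n|) for i = 0,...,n-1
where a_n is the leading coefficient.

Coefficients: [2, 8, -4, 1, -7]
Leading coefficient a_n = 2
Ratios |a_i/a_n|: 4, 2, 1/2, 7/2
Maximum ratio: 4
Cauchy's bound: |r| <= 1 + 4 = 5

Upper bound = 5


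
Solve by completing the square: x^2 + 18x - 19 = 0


Start: x^2 + 18x - 19 = 0
Move constant: x^2 + 18x = 19
Half of 18 is 9, squared is 81
Add 81 to both sides: x^2 + 18x + 81 = 100
(x + 9)^2 = 100
x + 9 = ±10
x = -9 + 10 = 1 or x = -9 - 10 = -19

x = -19, x = 1


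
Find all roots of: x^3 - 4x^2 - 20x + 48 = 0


Let p(x) = x^3 - 4x^2 - 20x + 48. By the rational root theorem (leading coefficient 1), any rational root is an integer divisor of 48: try ±1, ±2, ... in turn.
Test x = 1: value = 25 ≠ 0.
Test x = -1: value = 63 ≠ 0.
Test x = 2: value = 0 ✓, so (x - 2) is a factor.
Synthetic division by (x - 2): bring down 1; 1(2) - 4 = -2; (-2)(2) - 20 = -24; (-24)(2) + 48 = 0 → quotient x^2 - 2x - 24, remainder 0.
Solve the quadratic x^2 - 2x - 24 = 0: discriminant = (-2)^2 - 4(1)(-24) = 4 + 96 = 100.
sqrt(100) = 10, so x = (2 ± 10)/2: x = 6 or x = -4.
Collecting all roots found:

x = -4, x = 2, x = 6


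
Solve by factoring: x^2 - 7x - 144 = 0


We need two numbers that multiply to -144 and add to -7.
Those numbers are 9 and -16 (since 9 * (-16) = -144 and 9 + (-16) = -7).
So x^2 - 7x - 144 = (x + 9)(x - 16) = 0
Setting each factor to zero: x = -9 or x = 16

x = -9, x = 16


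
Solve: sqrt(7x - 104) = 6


Square both sides: 7x - 104 = 6^2 = 36
7x = 36 + 104 = 140
x = 20
Check: sqrt(7*20 - 104) = sqrt(36) = 6 ✓

x = 20


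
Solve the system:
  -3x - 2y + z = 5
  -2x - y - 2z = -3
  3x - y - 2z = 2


Using Cramer's rule. Expand each determinant along the first row.
D  = (-3)*[(-1)*(-2) - (-2)*(-1)] - (-2)*[(-2)*(-2) - (-2)*3] + 1*[(-2)*(-1) - (-1)*3]
  = (-3)*(0) - (-2)*(10) + 1*(5) = 25
Dx = 5*[(-1)*(-2) - (-2)*(-1)] - (-2)*[(-3)*(-2) - (-2)*2] + 1*[(-3)*(-1) - (-1)*2]
  = 5*(0) - (-2)*(10) + 1*(5) = 25
Dy = (-3)*[(-3)*(-2) - (-2)*2] - 5*[(-2)*(-2) - (-2)*3] + 1*[(-2)*2 - (-3)*3]
  = (-3)*(10) - 5*(10) + 1*(5) = -75
Dz = (-3)*[(-1)*2 - (-3)*(-1)] - (-2)*[(-2)*2 - (-3)*3] + 5*[(-2)*(-1) - (-1)*3]
  = (-3)*(-5) - (-2)*(5) + 5*(5) = 50
x = Dx/D = 25/25 = 1, y = Dy/D = -75/25 = -3, z = Dz/D = 50/25 = 2
Check eq1: (-3)(1) + (-2)(-3) + (1)(2) = 5 = 5 ✓
Check eq2: (-2)(1) + (-1)(-3) + (-2)(2) = -3 = -3 ✓
Check eq3: (3)(1) + (-1)(-3) + (-2)(2) = 2 = 2 ✓

x = 1, y = -3, z = 2


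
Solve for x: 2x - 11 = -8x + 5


Starting with: 2x - 11 = -8x + 5
Move all x terms to left: (2 + 8)x = 5 + 11
Simplify: 10x = 16
Divide both sides by 10: x = 8/5

x = 8/5


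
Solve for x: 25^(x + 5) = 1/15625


Express both sides with the same base.
1/15625 = 25^(-3)
Since the bases match, equate exponents: x + 5 = -3
So x = -3 - (5) = -8

x = -8


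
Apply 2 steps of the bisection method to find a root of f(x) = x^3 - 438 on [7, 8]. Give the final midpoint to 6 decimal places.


f(x) = x^3 - 438
f(7) = -95 < 0
f(8) = 74 > 0

Step 1: midpoint = (7.000000 + 8.000000)/2 = 7.500000
  f(7.500000) = -16.125000
  f(mid) < 0, so root is in [7.500000, 8.000000]

Step 2: midpoint = (7.500000 + 8.000000)/2 = 7.750000
  f(7.750000) = 27.484375
  f(mid) > 0, so root is in [7.500000, 7.750000]

midpoint = 7.750000


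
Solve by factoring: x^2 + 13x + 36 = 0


We need two numbers that multiply to 36 and add to 13.
Those numbers are 4 and 9 (since 4 * 9 = 36 and 4 + 9 = 13).
So x^2 + 13x + 36 = (x + 4)(x + 9) = 0
Setting each factor to zero: x = -4 or x = -9

x = -9, x = -4


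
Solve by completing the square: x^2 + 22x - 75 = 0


Start: x^2 + 22x - 75 = 0
Move constant: x^2 + 22x = 75
Half of 22 is 11, squared is 121
Add 121 to both sides: x^2 + 22x + 121 = 196
(x + 11)^2 = 196
x + 11 = ±14
x = -11 + 14 = 3 or x = -11 - 14 = -25

x = -25, x = 3


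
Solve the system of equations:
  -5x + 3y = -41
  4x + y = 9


Using Cramer's rule:
Determinant D = (-5)(1) - (4)(3) = -5 - 12 = -17
Dx = (-41)(1) - (9)(3) = -41 - 27 = -68
Dy = (-5)(9) - (4)(-41) = -45 + 164 = 119
x = Dx/D = -68/-17 = 4
y = Dy/D = 119/-17 = -7

x = 4, y = -7


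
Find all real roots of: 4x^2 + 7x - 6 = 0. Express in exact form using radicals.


Using the quadratic formula: x = (-b ± sqrt(b^2 - 4ac)) / (2a)
Here a = 4, b = 7, c = -6
Discriminant = b^2 - 4ac = 7^2 - 4(4)(-6) = 49 + 96 = 145
Since discriminant = 145 > 0, there are two real roots.
x = (-7 ± sqrt(145)) / 8
Numerically: x ≈ 0.6302 or x ≈ -2.3802

x = (-7 + sqrt(145)) / 8 or x = (-7 - sqrt(145)) / 8


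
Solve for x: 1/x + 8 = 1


Subtract 8 from both sides: 1/x = -7
Multiply both sides by x: 1 = -7 * x
Divide by -7: x = -1/7

x = -1/7


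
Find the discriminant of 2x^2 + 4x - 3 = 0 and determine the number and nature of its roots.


For ax^2 + bx + c = 0, discriminant D = b^2 - 4ac
Here a = 2, b = 4, c = -3
D = (4)^2 - 4(2)(-3) = 16 + 24 = 40

D = 40 > 0 but not a perfect square
The equation has 2 distinct real irrational roots.

Discriminant = 40, 2 distinct real irrational roots


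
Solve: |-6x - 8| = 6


An absolute value equation |expr| = 6 gives two cases:
Case 1: -6x - 8 = 6
  -6x = 14, so x = -7/3
Case 2: -6x - 8 = -6
  -6x = 2, so x = -1/3

x = -7/3, x = -1/3


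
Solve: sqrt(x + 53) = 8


Square both sides: x + 53 = 8^2 = 64
x = 64 - 53 = 11
x = 11
Check: sqrt(1*11 + 53) = sqrt(64) = 8 ✓

x = 11


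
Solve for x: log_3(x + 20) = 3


Convert to exponential form: x + 20 = 3^3 = 27
x = 27 - 20 = 7
Check: log_3(7 + 20) = log_3(27) = log_3(27) = 3 ✓

x = 7


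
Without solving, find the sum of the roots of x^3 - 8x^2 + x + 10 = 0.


By Vieta's formulas for x^3 + bx^2 + cx + d = 0:
  r1 + r2 + r3 = -b/a = 8
  r1*r2 + r1*r3 + r2*r3 = c/a = 1
  r1*r2*r3 = -d/a = -10


Sum = 8


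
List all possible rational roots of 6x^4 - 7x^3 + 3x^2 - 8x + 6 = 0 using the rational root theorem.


Rational root theorem: possible roots are ±p/q where:
  p divides the constant term (6): p ∈ {1, 2, 3, 6}
  q divides the leading coefficient (6): q ∈ {1, 2, 3, 6}

All possible rational roots: -6, -3, -2, -3/2, -1, -2/3, -1/2, -1/3, -1/6, 1/6, 1/3, 1/2, 2/3, 1, 3/2, 2, 3, 6

-6, -3, -2, -3/2, -1, -2/3, -1/2, -1/3, -1/6, 1/6, 1/3, 1/2, 2/3, 1, 3/2, 2, 3, 6


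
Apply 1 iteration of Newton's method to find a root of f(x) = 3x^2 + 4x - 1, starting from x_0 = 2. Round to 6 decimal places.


Newton's method: x_(n+1) = x_n - f(x_n)/f'(x_n)
f(x) = 3x^2 + 4x - 1
f'(x) = 6x + 4

Iteration 1:
  f(2.000000) = 19.000000
  f'(2.000000) = 16.000000
  x_1 = 2.000000 - (19.000000)/(16.000000) = 0.812500

x_1 = 0.812500


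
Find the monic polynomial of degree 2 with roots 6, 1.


A monic polynomial with roots 6, 1 is:
p(x) = (x - 6)(x - 1)
After multiplying by (x - 6): x - 6
After multiplying by (x - 1): x^2 - 7x + 6

x^2 - 7x + 6


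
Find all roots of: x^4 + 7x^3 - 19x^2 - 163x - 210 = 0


Let p(x) = x^4 + 7x^3 - 19x^2 - 163x - 210. By the rational root theorem (leading coefficient 1), any rational root is an integer divisor of 210: try ±1, ±2, ... in turn.
Test x = 1: value = -384 ≠ 0.
Test x = -1: value = -72 ≠ 0.
Test x = 2: value = -540 ≠ 0.
Test x = -2: value = 0 ✓, so (x + 2) is a factor.
Synthetic division by (x + 2): bring down 1; 1(-2) + 7 = 5; 5(-2) - 19 = -29; (-29)(-2) - 163 = -105; (-105)(-2) - 210 = 0 → quotient x^3 + 5x^2 - 29x - 105, remainder 0.
Continue with the quotient x^3 + 5x^2 - 29x - 105 (candidates must divide 105).
Test x = 3: value = -120 ≠ 0.
Test x = -3: value = 0 ✓, so (x + 3) is a factor.
Synthetic division by (x + 3): bring down 1; 1(-3) + 5 = 2; 2(-3) - 29 = -35; (-35)(-3) - 105 = 0 → quotient x^2 + 2x - 35, remainder 0.
Solve the quadratic x^2 + 2x - 35 = 0: discriminant = 2^2 - 4(1)(-35) = 4 + 140 = 144.
sqrt(144) = 12, so x = (-2 ± 12)/2: x = 5 or x = -7.
Collecting all roots found:

x = -7, x = -3, x = -2, x = 5


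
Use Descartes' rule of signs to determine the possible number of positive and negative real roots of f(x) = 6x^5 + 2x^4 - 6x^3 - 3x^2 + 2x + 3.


Descartes' rule of signs:

For positive roots, count sign changes in f(x) = 6x^5 + 2x^4 - 6x^3 - 3x^2 + 2x + 3:
Signs of coefficients: +, +, -, -, +, +
Number of sign changes: 2
Possible positive real roots: 2, 0

For negative roots, examine f(-x) = -6x^5 + 2x^4 + 6x^3 - 3x^2 - 2x + 3:
Signs of coefficients: -, +, +, -, -, +
Number of sign changes: 3
Possible negative real roots: 3, 1

Positive roots: 2 or 0; Negative roots: 3 or 1


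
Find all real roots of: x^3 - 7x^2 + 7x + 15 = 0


Let p(x) = x^3 - 7x^2 + 7x + 15. By the rational root theorem (leading coefficient 1), any rational root is an integer divisor of 15: try ±1, ±2, ... in turn.
Test x = 1: value = 16 ≠ 0.
Test x = -1: value = 0 ✓, so (x + 1) is a factor.
Synthetic division by (x + 1): bring down 1; 1(-1) - 7 = -8; (-8)(-1) + 7 = 15; 15(-1) + 15 = 0 → quotient x^2 - 8x + 15, remainder 0.
Solve the quadratic x^2 - 8x + 15 = 0: discriminant = (-8)^2 - 4(1)(15) = 64 - 60 = 4.
sqrt(4) = 2, so x = (8 ± 2)/2: x = 5 or x = 3.

x = -1, x = 3, x = 5


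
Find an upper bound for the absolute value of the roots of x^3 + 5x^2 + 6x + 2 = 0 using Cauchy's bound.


Cauchy's bound: all roots r satisfy |r| <= 1 + max(|a_i/a_n|) for i = 0,...,n-1
where a_n is the leading coefficient.

Coefficients: [1, 5, 6, 2]
Leading coefficient a_n = 1
Ratios |a_i/a_n|: 5, 6, 2
Maximum ratio: 6
Cauchy's bound: |r| <= 1 + 6 = 7

Upper bound = 7


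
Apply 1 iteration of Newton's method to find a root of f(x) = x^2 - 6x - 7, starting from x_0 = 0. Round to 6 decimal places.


Newton's method: x_(n+1) = x_n - f(x_n)/f'(x_n)
f(x) = x^2 - 6x - 7
f'(x) = 2x - 6

Iteration 1:
  f(0.000000) = -7.000000
  f'(0.000000) = -6.000000
  x_1 = 0.000000 - (-7.000000)/(-6.000000) = -1.166667

x_1 = -1.166667


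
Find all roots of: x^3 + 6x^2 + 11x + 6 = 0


Let p(x) = x^3 + 6x^2 + 11x + 6. By the rational root theorem (leading coefficient 1), any rational root is an integer divisor of 6: try ±1, ±2, ... in turn.
Test x = 1: value = 24 ≠ 0.
Test x = -1: value = 0 ✓, so (x + 1) is a factor.
Synthetic division by (x + 1): bring down 1; 1(-1) + 6 = 5; 5(-1) + 11 = 6; 6(-1) + 6 = 0 → quotient x^2 + 5x + 6, remainder 0.
Solve the quadratic x^2 + 5x + 6 = 0: discriminant = 5^2 - 4(1)(6) = 25 - 24 = 1.
sqrt(1) = 1, so x = (-5 ± 1)/2: x = -2 or x = -3.
Collecting all roots found:

x = -3, x = -2, x = -1


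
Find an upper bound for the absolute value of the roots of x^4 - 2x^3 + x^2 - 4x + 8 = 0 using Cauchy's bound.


Cauchy's bound: all roots r satisfy |r| <= 1 + max(|a_i/a_n|) for i = 0,...,n-1
where a_n is the leading coefficient.

Coefficients: [1, -2, 1, -4, 8]
Leading coefficient a_n = 1
Ratios |a_i/a_n|: 2, 1, 4, 8
Maximum ratio: 8
Cauchy's bound: |r| <= 1 + 8 = 9

Upper bound = 9


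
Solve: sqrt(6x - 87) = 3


Square both sides: 6x - 87 = 3^2 = 9
6x = 9 + 87 = 96
x = 16
Check: sqrt(6*16 - 87) = sqrt(9) = 3 ✓

x = 16


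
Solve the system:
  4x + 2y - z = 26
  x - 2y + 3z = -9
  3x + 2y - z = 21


Using Cramer's rule. Expand each determinant along the first row.
D  = 4*[(-2)*(-1) - 3*2] - 2*[1*(-1) - 3*3] + (-1)*[1*2 - (-2)*3]
  = 4*(-4) - 2*(-10) + (-1)*(8) = -4
Dx = 26*[(-2)*(-1) - 3*2] - 2*[(-9)*(-1) - 3*21] + (-1)*[(-9)*2 - (-2)*21]
  = 26*(-4) - 2*(-54) + (-1)*(24) = -20
Dy = 4*[(-9)*(-1) - 3*21] - 26*[1*(-1) - 3*3] + (-1)*[1*21 - (-9)*3]
  = 4*(-54) - 26*(-10) + (-1)*(48) = -4
Dz = 4*[(-2)*21 - (-9)*2] - 2*[1*21 - (-9)*3] + 26*[1*2 - (-2)*3]
  = 4*(-24) - 2*(48) + 26*(8) = 16
x = Dx/D = -20/-4 = 5, y = Dy/D = -4/-4 = 1, z = Dz/D = 16/-4 = -4
Check eq1: (4)(5) + (2)(1) + (-1)(-4) = 26 = 26 ✓
Check eq2: (1)(5) + (-2)(1) + (3)(-4) = -9 = -9 ✓
Check eq3: (3)(5) + (2)(1) + (-1)(-4) = 21 = 21 ✓

x = 5, y = 1, z = -4


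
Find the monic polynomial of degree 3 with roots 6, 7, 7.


A monic polynomial with roots 6, 7, 7 is:
p(x) = (x - 6)(x - 7)(x - 7)
After multiplying by (x - 6): x - 6
After multiplying by (x - 7): x^2 - 13x + 42
After multiplying by (x - 7): x^3 - 20x^2 + 133x - 294

x^3 - 20x^2 + 133x - 294


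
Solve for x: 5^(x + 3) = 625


Express both sides with the same base.
625 = 5^4
Since the bases match, equate exponents: x + 3 = 4
So x = 4 - (3) = 1

x = 1


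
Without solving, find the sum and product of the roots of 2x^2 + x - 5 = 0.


By Vieta's formulas for ax^2 + bx + c = 0:
  Sum of roots = -b/a
  Product of roots = c/a

Here a = 2, b = 1, c = -5
Sum = -(1)/2 = -1/2
Product = -5/2 = -5/2

Sum = -1/2, Product = -5/2


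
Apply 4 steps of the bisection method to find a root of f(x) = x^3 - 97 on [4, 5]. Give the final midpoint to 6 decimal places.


f(x) = x^3 - 97
f(4) = -33 < 0
f(5) = 28 > 0

Step 1: midpoint = (4.000000 + 5.000000)/2 = 4.500000
  f(4.500000) = -5.875000
  f(mid) < 0, so root is in [4.500000, 5.000000]

Step 2: midpoint = (4.500000 + 5.000000)/2 = 4.750000
  f(4.750000) = 10.171875
  f(mid) > 0, so root is in [4.500000, 4.750000]

Step 3: midpoint = (4.500000 + 4.750000)/2 = 4.625000
  f(4.625000) = 1.931641
  f(mid) > 0, so root is in [4.500000, 4.625000]

Step 4: midpoint = (4.500000 + 4.625000)/2 = 4.562500
  f(4.562500) = -2.025146
  f(mid) < 0, so root is in [4.562500, 4.625000]

midpoint = 4.562500


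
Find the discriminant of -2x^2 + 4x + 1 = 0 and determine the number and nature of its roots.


For ax^2 + bx + c = 0, discriminant D = b^2 - 4ac
Here a = -2, b = 4, c = 1
D = (4)^2 - 4(-2)(1) = 16 + 8 = 24

D = 24 > 0 but not a perfect square
The equation has 2 distinct real irrational roots.

Discriminant = 24, 2 distinct real irrational roots


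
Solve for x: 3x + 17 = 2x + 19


Starting with: 3x + 17 = 2x + 19
Move all x terms to left: (3 - 2)x = 19 - 17
Simplify: x = 2
Divide both sides by 1: x = 2

x = 2


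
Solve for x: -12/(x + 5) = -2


Multiply both sides by (x + 5): -12 = -2(x + 5)
Distribute: -12 = -2x - 10
-2x = -12 + 10 = -2
x = 1

x = 1


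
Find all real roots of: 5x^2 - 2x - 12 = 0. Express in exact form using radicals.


Using the quadratic formula: x = (-b ± sqrt(b^2 - 4ac)) / (2a)
Here a = 5, b = -2, c = -12
Discriminant = b^2 - 4ac = (-2)^2 - 4(5)(-12) = 4 + 240 = 244
Since discriminant = 244 > 0, there are two real roots.
x = (2 ± 2*sqrt(61)) / 10
Simplifying: x = (1 ± sqrt(61)) / 5
Numerically: x ≈ 1.7620 or x ≈ -1.3620

x = (1 + sqrt(61)) / 5 or x = (1 - sqrt(61)) / 5


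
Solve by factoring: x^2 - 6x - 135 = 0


We need two numbers that multiply to -135 and add to -6.
Those numbers are 9 and -15 (since 9 * (-15) = -135 and 9 + (-15) = -6).
So x^2 - 6x - 135 = (x + 9)(x - 15) = 0
Setting each factor to zero: x = -9 or x = 15

x = -9, x = 15


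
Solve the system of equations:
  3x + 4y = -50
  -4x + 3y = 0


Using Cramer's rule:
Determinant D = (3)(3) - (-4)(4) = 9 + 16 = 25
Dx = (-50)(3) - (0)(4) = -150 - 0 = -150
Dy = (3)(0) - (-4)(-50) = 0 - 200 = -200
x = Dx/D = -150/25 = -6
y = Dy/D = -200/25 = -8

x = -6, y = -8


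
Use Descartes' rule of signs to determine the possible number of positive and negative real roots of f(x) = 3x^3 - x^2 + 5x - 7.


Descartes' rule of signs:

For positive roots, count sign changes in f(x) = 3x^3 - x^2 + 5x - 7:
Signs of coefficients: +, -, +, -
Number of sign changes: 3
Possible positive real roots: 3, 1

For negative roots, examine f(-x) = -3x^3 - x^2 - 5x - 7:
Signs of coefficients: -, -, -, -
Number of sign changes: 0
Possible negative real roots: 0

Positive roots: 3 or 1; Negative roots: 0


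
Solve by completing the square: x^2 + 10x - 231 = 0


Start: x^2 + 10x - 231 = 0
Move constant: x^2 + 10x = 231
Half of 10 is 5, squared is 25
Add 25 to both sides: x^2 + 10x + 25 = 256
(x + 5)^2 = 256
x + 5 = ±16
x = -5 + 16 = 11 or x = -5 - 16 = -21

x = -21, x = 11


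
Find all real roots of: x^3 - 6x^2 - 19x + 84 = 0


Let p(x) = x^3 - 6x^2 - 19x + 84. By the rational root theorem (leading coefficient 1), any rational root is an integer divisor of 84: try ±1, ±2, ... in turn.
Test x = 1: value = 60 ≠ 0.
Test x = -1: value = 96 ≠ 0.
Test x = 2: value = 30 ≠ 0.
Test x = -2: value = 90 ≠ 0.
Test x = 3: value = 0 ✓, so (x - 3) is a factor.
Synthetic division by (x - 3): bring down 1; 1(3) - 6 = -3; (-3)(3) - 19 = -28; (-28)(3) + 84 = 0 → quotient x^2 - 3x - 28, remainder 0.
Solve the quadratic x^2 - 3x - 28 = 0: discriminant = (-3)^2 - 4(1)(-28) = 9 + 112 = 121.
sqrt(121) = 11, so x = (3 ± 11)/2: x = 7 or x = -4.

x = -4, x = 3, x = 7


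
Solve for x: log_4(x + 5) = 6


Convert to exponential form: x + 5 = 4^6 = 4096
x = 4096 - 5 = 4091
Check: log_4(4091 + 5) = log_4(4096) = log_4(4096) = 6 ✓

x = 4091


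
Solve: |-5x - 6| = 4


An absolute value equation |expr| = 4 gives two cases:
Case 1: -5x - 6 = 4
  -5x = 10, so x = -2
Case 2: -5x - 6 = -4
  -5x = 2, so x = -2/5

x = -2, x = -2/5


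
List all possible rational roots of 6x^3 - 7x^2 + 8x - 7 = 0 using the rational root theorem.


Rational root theorem: possible roots are ±p/q where:
  p divides the constant term (-7): p ∈ {1, 7}
  q divides the leading coefficient (6): q ∈ {1, 2, 3, 6}

All possible rational roots: -7, -7/2, -7/3, -7/6, -1, -1/2, -1/3, -1/6, 1/6, 1/3, 1/2, 1, 7/6, 7/3, 7/2, 7

-7, -7/2, -7/3, -7/6, -1, -1/2, -1/3, -1/6, 1/6, 1/3, 1/2, 1, 7/6, 7/3, 7/2, 7


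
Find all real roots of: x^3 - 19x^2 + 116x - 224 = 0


Let p(x) = x^3 - 19x^2 + 116x - 224. By the rational root theorem (leading coefficient 1), any rational root is an integer divisor of 224: try ±1, ±2, ... in turn.
Test x = 1: value = -126 ≠ 0.
Test x = -1: value = -360 ≠ 0.
Test x = 2: value = -60 ≠ 0.
Test x = -2: value = -540 ≠ 0.
Test x = 4: value = 0 ✓, so (x - 4) is a factor.
Synthetic division by (x - 4): bring down 1; 1(4) - 19 = -15; (-15)(4) + 116 = 56; 56(4) - 224 = 0 → quotient x^2 - 15x + 56, remainder 0.
Solve the quadratic x^2 - 15x + 56 = 0: discriminant = (-15)^2 - 4(1)(56) = 225 - 224 = 1.
sqrt(1) = 1, so x = (15 ± 1)/2: x = 8 or x = 7.

x = 4, x = 7, x = 8


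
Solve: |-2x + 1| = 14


An absolute value equation |expr| = 14 gives two cases:
Case 1: -2x + 1 = 14
  -2x = 13, so x = -13/2
Case 2: -2x + 1 = -14
  -2x = -15, so x = 15/2

x = -13/2, x = 15/2


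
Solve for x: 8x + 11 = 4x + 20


Starting with: 8x + 11 = 4x + 20
Move all x terms to left: (8 - 4)x = 20 - 11
Simplify: 4x = 9
Divide both sides by 4: x = 9/4

x = 9/4


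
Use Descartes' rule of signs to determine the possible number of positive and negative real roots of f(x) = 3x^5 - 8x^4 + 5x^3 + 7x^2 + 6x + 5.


Descartes' rule of signs:

For positive roots, count sign changes in f(x) = 3x^5 - 8x^4 + 5x^3 + 7x^2 + 6x + 5:
Signs of coefficients: +, -, +, +, +, +
Number of sign changes: 2
Possible positive real roots: 2, 0

For negative roots, examine f(-x) = -3x^5 - 8x^4 - 5x^3 + 7x^2 - 6x + 5:
Signs of coefficients: -, -, -, +, -, +
Number of sign changes: 3
Possible negative real roots: 3, 1

Positive roots: 2 or 0; Negative roots: 3 or 1


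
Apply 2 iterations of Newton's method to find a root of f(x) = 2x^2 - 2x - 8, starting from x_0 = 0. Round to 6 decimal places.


Newton's method: x_(n+1) = x_n - f(x_n)/f'(x_n)
f(x) = 2x^2 - 2x - 8
f'(x) = 4x - 2

Iteration 1:
  f(0.000000) = -8.000000
  f'(0.000000) = -2.000000
  x_1 = 0.000000 - (-8.000000)/(-2.000000) = -4.000000

Iteration 2:
  f(-4.000000) = 32.000000
  f'(-4.000000) = -18.000000
  x_2 = -4.000000 - (32.000000)/(-18.000000) = -2.222222

x_2 = -2.222222


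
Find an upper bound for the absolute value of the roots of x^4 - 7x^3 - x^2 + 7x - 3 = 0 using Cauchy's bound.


Cauchy's bound: all roots r satisfy |r| <= 1 + max(|a_i/a_n|) for i = 0,...,n-1
where a_n is the leading coefficient.

Coefficients: [1, -7, -1, 7, -3]
Leading coefficient a_n = 1
Ratios |a_i/a_n|: 7, 1, 7, 3
Maximum ratio: 7
Cauchy's bound: |r| <= 1 + 7 = 8

Upper bound = 8


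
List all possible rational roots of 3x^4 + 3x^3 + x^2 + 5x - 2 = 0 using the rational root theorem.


Rational root theorem: possible roots are ±p/q where:
  p divides the constant term (-2): p ∈ {1, 2}
  q divides the leading coefficient (3): q ∈ {1, 3}

All possible rational roots: -2, -1, -2/3, -1/3, 1/3, 2/3, 1, 2

-2, -1, -2/3, -1/3, 1/3, 2/3, 1, 2


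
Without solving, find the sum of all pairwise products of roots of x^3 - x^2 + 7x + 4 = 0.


By Vieta's formulas for x^3 + bx^2 + cx + d = 0:
  r1 + r2 + r3 = -b/a = 1
  r1*r2 + r1*r3 + r2*r3 = c/a = 7
  r1*r2*r3 = -d/a = -4


Sum of pairwise products = 7


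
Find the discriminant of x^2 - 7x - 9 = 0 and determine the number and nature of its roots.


For ax^2 + bx + c = 0, discriminant D = b^2 - 4ac
Here a = 1, b = -7, c = -9
D = (-7)^2 - 4(1)(-9) = 49 + 36 = 85

D = 85 > 0 but not a perfect square
The equation has 2 distinct real irrational roots.

Discriminant = 85, 2 distinct real irrational roots


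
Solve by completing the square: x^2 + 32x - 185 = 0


Start: x^2 + 32x - 185 = 0
Move constant: x^2 + 32x = 185
Half of 32 is 16, squared is 256
Add 256 to both sides: x^2 + 32x + 256 = 441
(x + 16)^2 = 441
x + 16 = ±21
x = -16 + 21 = 5 or x = -16 - 21 = -37

x = -37, x = 5


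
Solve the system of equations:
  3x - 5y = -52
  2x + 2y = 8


Using Cramer's rule:
Determinant D = (3)(2) - (2)(-5) = 6 + 10 = 16
Dx = (-52)(2) - (8)(-5) = -104 + 40 = -64
Dy = (3)(8) - (2)(-52) = 24 + 104 = 128
x = Dx/D = -64/16 = -4
y = Dy/D = 128/16 = 8

x = -4, y = 8


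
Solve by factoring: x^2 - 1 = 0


We need two numbers that multiply to -1 and add to 0.
Those numbers are 1 and -1 (since 1 * (-1) = -1 and 1 + (-1) = 0).
So x^2 - 1 = (x + 1)(x - 1) = 0
Setting each factor to zero: x = -1 or x = 1

x = -1, x = 1


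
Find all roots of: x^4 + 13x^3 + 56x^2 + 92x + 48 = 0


Let p(x) = x^4 + 13x^3 + 56x^2 + 92x + 48. By the rational root theorem (leading coefficient 1), any rational root is an integer divisor of 48: try ±1, ±2, ... in turn.
Test x = 1: value = 210 ≠ 0.
Test x = -1: value = 0 ✓, so (x + 1) is a factor.
Synthetic division by (x + 1): bring down 1; 1(-1) + 13 = 12; 12(-1) + 56 = 44; 44(-1) + 92 = 48; 48(-1) + 48 = 0 → quotient x^3 + 12x^2 + 44x + 48, remainder 0.
Continue with the quotient x^3 + 12x^2 + 44x + 48 (candidates must divide 48; re-test x = -1 first in case it repeats).
Test x = -1: value = 15 ≠ 0.
Test x = 2: value = 192 ≠ 0.
Test x = -2: value = 0 ✓, so (x + 2) is a factor.
Synthetic division by (x + 2): bring down 1; 1(-2) + 12 = 10; 10(-2) + 44 = 24; 24(-2) + 48 = 0 → quotient x^2 + 10x + 24, remainder 0.
Solve the quadratic x^2 + 10x + 24 = 0: discriminant = 10^2 - 4(1)(24) = 100 - 96 = 4.
sqrt(4) = 2, so x = (-10 ± 2)/2: x = -4 or x = -6.
Collecting all roots found:

x = -6, x = -4, x = -2, x = -1


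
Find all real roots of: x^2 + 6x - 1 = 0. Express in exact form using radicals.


Using the quadratic formula: x = (-b ± sqrt(b^2 - 4ac)) / (2a)
Here a = 1, b = 6, c = -1
Discriminant = b^2 - 4ac = 6^2 - 4(1)(-1) = 36 + 4 = 40
Since discriminant = 40 > 0, there are two real roots.
x = (-6 ± 2*sqrt(10)) / 2
Simplifying: x = -3 ± sqrt(10)
Numerically: x ≈ 0.1623 or x ≈ -6.1623

x = -3 + sqrt(10) or x = -3 - sqrt(10)


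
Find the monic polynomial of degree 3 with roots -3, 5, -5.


A monic polynomial with roots -3, 5, -5 is:
p(x) = (x + 3)(x - 5)(x + 5)
After multiplying by (x + 3): x + 3
After multiplying by (x - 5): x^2 - 2x - 15
After multiplying by (x + 5): x^3 + 3x^2 - 25x - 75

x^3 + 3x^2 - 25x - 75


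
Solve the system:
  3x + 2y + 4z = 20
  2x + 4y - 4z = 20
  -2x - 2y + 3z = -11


Using Cramer's rule. Expand each determinant along the first row.
D  = 3*[4*3 - (-4)*(-2)] - 2*[2*3 - (-4)*(-2)] + 4*[2*(-2) - 4*(-2)]
  = 3*(4) - 2*(-2) + 4*(4) = 32
Dx = 20*[4*3 - (-4)*(-2)] - 2*[20*3 - (-4)*(-11)] + 4*[20*(-2) - 4*(-11)]
  = 20*(4) - 2*(16) + 4*(4) = 64
Dy = 3*[20*3 - (-4)*(-11)] - 20*[2*3 - (-4)*(-2)] + 4*[2*(-11) - 20*(-2)]
  = 3*(16) - 20*(-2) + 4*(18) = 160
Dz = 3*[4*(-11) - 20*(-2)] - 2*[2*(-11) - 20*(-2)] + 20*[2*(-2) - 4*(-2)]
  = 3*(-4) - 2*(18) + 20*(4) = 32
x = Dx/D = 64/32 = 2, y = Dy/D = 160/32 = 5, z = Dz/D = 32/32 = 1
Check eq1: (3)(2) + (2)(5) + (4)(1) = 20 = 20 ✓
Check eq2: (2)(2) + (4)(5) + (-4)(1) = 20 = 20 ✓
Check eq3: (-2)(2) + (-2)(5) + (3)(1) = -11 = -11 ✓

x = 2, y = 5, z = 1


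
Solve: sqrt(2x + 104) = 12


Square both sides: 2x + 104 = 12^2 = 144
2x = 144 - 104 = 40
x = 20
Check: sqrt(2*20 + 104) = sqrt(144) = 12 ✓

x = 20


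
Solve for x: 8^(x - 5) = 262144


Express both sides with the same base.
262144 = 8^6
Since the bases match, equate exponents: x - 5 = 6
So x = 6 - (-5) = 11

x = 11


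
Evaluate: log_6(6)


We need the exponent such that 6^? = 6
6^1 = 6
Therefore log_6(6) = 1

1


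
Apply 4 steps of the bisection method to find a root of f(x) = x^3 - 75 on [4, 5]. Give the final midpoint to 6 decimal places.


f(x) = x^3 - 75
f(4) = -11 < 0
f(5) = 50 > 0

Step 1: midpoint = (4.000000 + 5.000000)/2 = 4.500000
  f(4.500000) = 16.125000
  f(mid) > 0, so root is in [4.000000, 4.500000]

Step 2: midpoint = (4.000000 + 4.500000)/2 = 4.250000
  f(4.250000) = 1.765625
  f(mid) > 0, so root is in [4.000000, 4.250000]

Step 3: midpoint = (4.000000 + 4.250000)/2 = 4.125000
  f(4.125000) = -4.810547
  f(mid) < 0, so root is in [4.125000, 4.250000]

Step 4: midpoint = (4.125000 + 4.250000)/2 = 4.187500
  f(4.187500) = -1.571533
  f(mid) < 0, so root is in [4.187500, 4.250000]

midpoint = 4.187500
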